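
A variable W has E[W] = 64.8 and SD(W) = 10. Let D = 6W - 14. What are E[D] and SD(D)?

E[D] = 374.8, SD(D) = 60

D = 6W - 14 is linear with a = 6, b = -14.
E[D] = a·E[W] + b = 6·64.8 + (-14) = 374.8.
SD(D) = |a|·SD(W) = |6|·10 = 60.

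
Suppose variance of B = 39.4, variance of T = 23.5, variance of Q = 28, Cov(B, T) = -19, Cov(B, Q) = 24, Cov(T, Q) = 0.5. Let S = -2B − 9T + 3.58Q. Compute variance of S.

variance of S = a²·variance of B + b²·variance of T + c²·variance of Q + 2ab·Cov(B, T) + 2ac·Cov(B, Q) + 2bc·Cov(T, Q), with a = -2, b = -9, c = 3.58.
= 157.6 + 1903.5 + 358.8592 + (-684) + (-343.68) + (-32.22)
= 1360.0592.

variance of S = 1360.0592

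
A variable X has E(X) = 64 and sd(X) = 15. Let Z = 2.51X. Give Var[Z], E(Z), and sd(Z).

Var[Z] = 1417.5225, E(Z) = 160.64, sd(Z) = 37.65

Z = 2.51X is linear with a = 2.51, b = 0.
Var[X] = 15² = 225.
Var[Z] = a²·Var[X] = 2.51²·225 = 1417.5225.
E(Z) = a·E(X) + b = 2.51·64 = 160.64.
sd(Z) = |a|·sd(X) = |2.51|·15 = 37.65.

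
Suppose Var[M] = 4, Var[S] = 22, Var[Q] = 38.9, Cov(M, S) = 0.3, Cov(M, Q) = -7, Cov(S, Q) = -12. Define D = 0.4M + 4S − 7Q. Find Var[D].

Var[D] = a²·Var[M] + b²·Var[S] + c²·Var[Q] + 2ab·Cov(M, S) + 2ac·Cov(M, Q) + 2bc·Cov(S, Q), with a = 0.4, b = 4, c = -7.
= 0.64 + 352 + 1906.1 + 0.96 + 39.2 + 672
= 2970.9.

Var[D] = 2970.9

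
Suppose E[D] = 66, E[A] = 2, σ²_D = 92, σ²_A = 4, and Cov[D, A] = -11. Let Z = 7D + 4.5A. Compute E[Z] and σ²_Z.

E[Z] = 471, σ²_Z = 3896

E[Z] = 7·E[D] + 4.5·E[A] = 7·66 + 4.5·2 = 471.
σ²_Z = a²·σ²_D + b²·σ²_A + 2ab·Cov[D, A] with a = 7, b = 4.5.
= 7²·92 + 4.5²·4 + 2·7·4.5·(-11)
= 4508 + 81 + (-693) = 3896.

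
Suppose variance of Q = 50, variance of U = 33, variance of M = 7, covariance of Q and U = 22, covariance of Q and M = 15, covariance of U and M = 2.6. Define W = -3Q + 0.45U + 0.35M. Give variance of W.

variance of W = 367.459

variance of W = a²·variance of Q + b²·variance of U + c²·variance of M + 2ab·covariance of Q and U + 2ac·covariance of Q and M + 2bc·covariance of U and M, with a = -3, b = 0.45, c = 0.35.
= 450 + 6.6825 + 0.8575 + (-59.4) + (-31.5) + 0.819
= 367.459.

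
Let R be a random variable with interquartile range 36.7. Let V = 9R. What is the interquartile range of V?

Under V = aR + b, IQR(V) = |a|·IQR(R) = |9|·36.7 = 330.3 (shifts cancel; spread scales by |a|).

IQR(V) = 330.3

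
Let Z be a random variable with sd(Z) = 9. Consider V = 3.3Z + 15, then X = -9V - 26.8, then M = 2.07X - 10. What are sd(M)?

sd(M) = 553.311

sd(V) = |3.3|·9 = 29.7.
sd(X) = |-9|·29.7 = 267.3.
sd(M) = |2.07|·267.3 = 553.311.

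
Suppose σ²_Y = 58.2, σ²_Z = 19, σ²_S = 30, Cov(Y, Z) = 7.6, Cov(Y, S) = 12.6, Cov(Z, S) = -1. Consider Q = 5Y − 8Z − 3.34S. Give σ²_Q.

σ²_Q = a²·σ²_Y + b²·σ²_Z + c²·σ²_S + 2ab·Cov(Y, Z) + 2ac·Cov(Y, S) + 2bc·Cov(Z, S), with a = 5, b = -8, c = -3.34.
= 1455 + 1216 + 334.668 + (-608) + (-420.84) + (-53.44)
= 1923.388.

σ²_Q = 1923.388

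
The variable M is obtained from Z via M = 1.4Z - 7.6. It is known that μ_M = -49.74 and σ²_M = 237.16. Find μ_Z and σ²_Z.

μ_Z = -30.1, σ²_Z = 121

From M = 1.4Z - 7.6: μ_M = a·μ_Z + b, so μ_Z = (μ_M − b)/a = (-49.74 − (-7.6))/1.4 = -30.1.
σ²_M = a²·σ²_Z, so σ²_Z = 237.16/1.4² = 121.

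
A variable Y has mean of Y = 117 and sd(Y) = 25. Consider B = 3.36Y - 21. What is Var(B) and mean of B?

B = 3.36Y - 21 is linear with a = 3.36, b = -21.
Var(Y) = 25² = 625.
Var(B) = a²·Var(Y) = 3.36²·625 = 7056 (the additive constant -21 does not affect variance).
mean of B = a·mean of Y + b = 3.36·117 + (-21) = 372.12.

Var(B) = 7056, mean of B = 372.12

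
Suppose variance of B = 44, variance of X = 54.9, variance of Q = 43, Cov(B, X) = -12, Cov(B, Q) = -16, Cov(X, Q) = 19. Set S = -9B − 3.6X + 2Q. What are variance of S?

variance of S = 3972.304

variance of S = a²·variance of B + b²·variance of X + c²·variance of Q + 2ab·Cov(B, X) + 2ac·Cov(B, Q) + 2bc·Cov(X, Q), with a = -9, b = -3.6, c = 2.
= 3564 + 711.504 + 172 + (-777.6) + 576 + (-273.6)
= 3972.304.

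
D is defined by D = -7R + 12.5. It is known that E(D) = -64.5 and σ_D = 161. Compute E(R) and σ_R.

From D = -7R + 12.5: E(D) = a·E(R) + b, so E(R) = (E(D) − b)/a = (-64.5 − 12.5)/(-7) = 11.
σ_D = |a|·σ_R, so σ_R = 161/|-7| = 23.

E(R) = 11, σ_R = 23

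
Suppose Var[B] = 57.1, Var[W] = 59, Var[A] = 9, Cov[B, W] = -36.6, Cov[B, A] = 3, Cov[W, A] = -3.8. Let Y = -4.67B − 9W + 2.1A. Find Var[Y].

Var[Y] = a²·Var[B] + b²·Var[W] + c²·Var[A] + 2ab·Cov[B, W] + 2ac·Cov[B, A] + 2bc·Cov[W, A], with a = -4.67, b = -9, c = 2.1.
= 1245.28819 + 4779 + 39.69 + (-3076.596) + (-58.842) + 143.64
= 3072.18019.

Var[Y] = 3072.18019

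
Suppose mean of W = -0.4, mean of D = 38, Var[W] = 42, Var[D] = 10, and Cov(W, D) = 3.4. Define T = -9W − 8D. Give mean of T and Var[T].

mean of T = -300.4, Var[T] = 4531.6

mean of T = (-9)·mean of W + (-8)·mean of D = (-9)·(-0.4) + (-8)·38 = -300.4.
Var[T] = a²·Var[W] + b²·Var[D] + 2ab·Cov(W, D) with a = -9, b = -8.
= (-9)²·42 + (-8)²·10 + 2·(-9)·(-8)·3.4
= 3402 + 640 + 489.6 = 4531.6.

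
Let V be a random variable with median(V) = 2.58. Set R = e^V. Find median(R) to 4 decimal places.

e^V is monotone on this domain, so median(R) = exp(2.58) ≈ 13.1971.

median(R) = 13.1971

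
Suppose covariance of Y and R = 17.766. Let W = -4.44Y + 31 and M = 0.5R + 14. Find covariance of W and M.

covariance of W and M = -39.44052

covariance of W and M = a·c·covariance of Y and R = (-4.44)·0.5·17.766 = -39.44052. Additive constants drop out.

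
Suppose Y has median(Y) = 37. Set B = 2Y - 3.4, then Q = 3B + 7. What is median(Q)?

median(B) = 2·37 + (-3.4) = 70.6.
median(Q) = 3·70.6 + 7 = 218.8.

median(Q) = 218.8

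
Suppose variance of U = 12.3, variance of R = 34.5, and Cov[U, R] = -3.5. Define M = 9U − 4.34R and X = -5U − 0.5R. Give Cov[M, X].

By bilinearity, Cov[M, X] = ac·variance of U + bd·variance of R + (ad+bc)·Cov[U, R], with a=9, b=-4.34, c=-5, d=-0.5.
ac·variance of U = 9·(-5)·12.3 = -553.5
bd·variance of R = (-4.34)·(-0.5)·34.5 = 74.865
(ad+bc)·Cov[U, R] = (17.2)·(-3.5) = -60.2
Cov[M, X] = -553.5 + 74.865 + (-60.2) = -538.835.

Cov[M, X] = -538.835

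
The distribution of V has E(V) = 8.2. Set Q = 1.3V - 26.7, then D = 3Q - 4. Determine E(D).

E(D) = -52.12

E(Q) = 1.3·8.2 + (-26.7) = -16.04.
E(D) = 3·(-16.04) + (-4) = -52.12.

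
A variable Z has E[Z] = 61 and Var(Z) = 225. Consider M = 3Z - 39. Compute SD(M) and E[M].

M = 3Z - 39 is linear with a = 3, b = -39.
SD(Z) = √225 = 15.
SD(M) = |a|·SD(Z) = |3|·15 = 45.
E[M] = a·E[Z] + b = 3·61 + (-39) = 144.

SD(M) = 45, E[M] = 144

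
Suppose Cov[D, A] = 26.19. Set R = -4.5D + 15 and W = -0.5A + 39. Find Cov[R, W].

Cov[R, W] = a·c·Cov[D, A] = (-4.5)·(-0.5)·26.19 = 58.9275. Additive constants drop out.

Cov[R, W] = 58.9275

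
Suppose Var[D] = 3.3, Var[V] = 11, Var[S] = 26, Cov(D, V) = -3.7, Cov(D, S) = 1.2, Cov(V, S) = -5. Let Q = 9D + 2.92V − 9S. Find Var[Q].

Var[Q] = a²·Var[D] + b²·Var[V] + c²·Var[S] + 2ab·Cov(D, V) + 2ac·Cov(D, S) + 2bc·Cov(V, S), with a = 9, b = 2.92, c = -9.
= 267.3 + 93.7904 + 2106 + (-194.472) + (-194.4) + 262.8
= 2341.0184.

Var[Q] = 2341.0184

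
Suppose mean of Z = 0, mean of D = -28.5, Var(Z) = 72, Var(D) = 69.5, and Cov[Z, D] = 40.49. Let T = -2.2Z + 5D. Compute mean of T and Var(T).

mean of T = -142.5, Var(T) = 1195.2

mean of T = (-2.2)·mean of Z + 5·mean of D = (-2.2)·0 + 5·(-28.5) = -142.5.
Var(T) = a²·Var(Z) + b²·Var(D) + 2ab·Cov[Z, D] with a = -2.2, b = 5.
= (-2.2)²·72 + 5²·69.5 + 2·(-2.2)·5·40.49
= 348.48 + 1737.5 + (-890.78) = 1195.2.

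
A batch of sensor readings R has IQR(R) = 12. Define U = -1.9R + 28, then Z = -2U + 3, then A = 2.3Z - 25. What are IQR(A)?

IQR(A) = 104.88

IQR(U) = |-1.9|·12 = 22.8.
IQR(Z) = |-2|·22.8 = 45.6.
IQR(A) = |2.3|·45.6 = 104.88.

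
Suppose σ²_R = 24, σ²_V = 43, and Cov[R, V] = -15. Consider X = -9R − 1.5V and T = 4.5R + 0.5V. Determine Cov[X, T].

Cov[X, T] = -835.5

By bilinearity, Cov[X, T] = ac·σ²_R + bd·σ²_V + (ad+bc)·Cov[R, V], with a=-9, b=-1.5, c=4.5, d=0.5.
ac·σ²_R = (-9)·4.5·24 = -972
bd·σ²_V = (-1.5)·0.5·43 = -32.25
(ad+bc)·Cov[R, V] = (-11.25)·(-15) = 168.75
Cov[X, T] = -972 + (-32.25) + 168.75 = -835.5.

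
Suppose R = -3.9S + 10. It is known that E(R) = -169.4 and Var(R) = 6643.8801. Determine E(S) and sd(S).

E(S) = 46, sd(S) = 20.9

From R = -3.9S + 10: E(R) = a·E(S) + b, so E(S) = (E(R) − b)/a = (-169.4 − 10)/(-3.9) = 46.
sd(R) = √6643.8801 = 81.51.
sd(R) = |a|·sd(S), so sd(S) = 81.51/|-3.9| = 20.9.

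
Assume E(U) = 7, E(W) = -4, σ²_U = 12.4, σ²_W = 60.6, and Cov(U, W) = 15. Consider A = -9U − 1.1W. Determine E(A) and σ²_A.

E(A) = (-9)·E(U) + (-1.1)·E(W) = (-9)·7 + (-1.1)·(-4) = -58.6.
σ²_A = a²·σ²_U + b²·σ²_W + 2ab·Cov(U, W) with a = -9, b = -1.1.
= (-9)²·12.4 + (-1.1)²·60.6 + 2·(-9)·(-1.1)·15
= 1004.4 + 73.326 + 297 = 1374.726.

E(A) = -58.6, σ²_A = 1374.726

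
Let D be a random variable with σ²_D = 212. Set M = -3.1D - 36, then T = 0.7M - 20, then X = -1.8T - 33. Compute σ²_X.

σ²_X = 3234.449232

σ²_M = (-3.1)²·212 = 2037.32.
σ²_T = 0.7²·2037.32 = 998.2868.
σ²_X = (-1.8)²·998.2868 = 3234.449232.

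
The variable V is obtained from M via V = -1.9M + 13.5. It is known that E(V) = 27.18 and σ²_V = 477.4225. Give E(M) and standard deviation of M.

E(M) = -7.2, standard deviation of M = 11.5

From V = -1.9M + 13.5: E(V) = a·E(M) + b, so E(M) = (E(V) − b)/a = (27.18 − 13.5)/(-1.9) = -7.2.
standard deviation of V = √477.4225 = 21.85.
standard deviation of V = |a|·standard deviation of M, so standard deviation of M = 21.85/|-1.9| = 11.5.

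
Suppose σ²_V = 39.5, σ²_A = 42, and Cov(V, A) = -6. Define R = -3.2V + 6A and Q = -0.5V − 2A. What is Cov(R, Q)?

By bilinearity, Cov(R, Q) = ac·σ²_V + bd·σ²_A + (ad+bc)·Cov(V, A), with a=-3.2, b=6, c=-0.5, d=-2.
ac·σ²_V = (-3.2)·(-0.5)·39.5 = 63.2
bd·σ²_A = 6·(-2)·42 = -504
(ad+bc)·Cov(V, A) = (3.4)·(-6) = -20.4
Cov(R, Q) = 63.2 + (-504) + (-20.4) = -461.2.

Cov(R, Q) = -461.2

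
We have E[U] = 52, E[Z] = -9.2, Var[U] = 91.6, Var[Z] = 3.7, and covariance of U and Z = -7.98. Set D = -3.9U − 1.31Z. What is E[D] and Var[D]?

E[D] = -190.748, Var[D] = 1318.04593

E[D] = (-3.9)·E[U] + (-1.31)·E[Z] = (-3.9)·52 + (-1.31)·(-9.2) = -190.748.
Var[D] = a²·Var[U] + b²·Var[Z] + 2ab·covariance of U and Z with a = -3.9, b = -1.31.
= (-3.9)²·91.6 + (-1.31)²·3.7 + 2·(-3.9)·(-1.31)·(-7.98)
= 1393.236 + 6.34957 + (-81.53964) = 1318.04593.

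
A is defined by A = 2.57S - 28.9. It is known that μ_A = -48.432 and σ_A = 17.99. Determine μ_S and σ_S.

μ_S = -7.6, σ_S = 7

From A = 2.57S - 28.9: μ_A = a·μ_S + b, so μ_S = (μ_A − b)/a = (-48.432 − (-28.9))/2.57 = -7.6.
σ_A = |a|·σ_S, so σ_S = 17.99/|2.57| = 7.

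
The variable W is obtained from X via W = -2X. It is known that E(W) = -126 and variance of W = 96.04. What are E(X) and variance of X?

E(X) = 63, variance of X = 24.01

From W = -2X: E(W) = a·E(X) + b, so E(X) = (E(W) − b)/a = (-126 − 0)/(-2) = 63.
variance of W = a²·variance of X, so variance of X = 96.04/(-2)² = 24.01.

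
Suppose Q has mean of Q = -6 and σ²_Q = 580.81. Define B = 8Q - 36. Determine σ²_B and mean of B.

B = 8Q - 36 is linear with a = 8, b = -36.
σ²_B = a²·σ²_Q = 8²·580.81 = 37171.84 (the additive constant -36 does not affect variance).
mean of B = a·mean of Q + b = 8·(-6) + (-36) = -84.

σ²_B = 37171.84, mean of B = -84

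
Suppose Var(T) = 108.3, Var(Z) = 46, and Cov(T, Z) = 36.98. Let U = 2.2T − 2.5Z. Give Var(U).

Var(U) = 404.892

Var(U) = a²·Var(T) + b²·Var(Z) + 2ab·Cov(T, Z) with a = 2.2, b = -2.5.
= 2.2²·108.3 + (-2.5)²·46 + 2·2.2·(-2.5)·36.98
= 524.172 + 287.5 + (-406.78) = 404.892.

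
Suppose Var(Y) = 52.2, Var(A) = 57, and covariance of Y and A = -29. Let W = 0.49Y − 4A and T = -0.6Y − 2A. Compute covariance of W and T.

By bilinearity, covariance of W and T = ac·Var(Y) + bd·Var(A) + (ad+bc)·covariance of Y and A, with a=0.49, b=-4, c=-0.6, d=-2.
ac·Var(Y) = 0.49·(-0.6)·52.2 = -15.3468
bd·Var(A) = (-4)·(-2)·57 = 456
(ad+bc)·covariance of Y and A = (1.42)·(-29) = -41.18
covariance of W and T = -15.3468 + 456 + (-41.18) = 399.4732.

covariance of W and T = 399.4732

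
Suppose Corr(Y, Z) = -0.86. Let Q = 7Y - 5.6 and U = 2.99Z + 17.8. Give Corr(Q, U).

Linear rescalings preserve correlation up to sign; here the slopes 7 and 2.99 have the same sign, so Corr(Q, U) = Corr(Y, Z) = -0.86.

Corr(Q, U) = -0.86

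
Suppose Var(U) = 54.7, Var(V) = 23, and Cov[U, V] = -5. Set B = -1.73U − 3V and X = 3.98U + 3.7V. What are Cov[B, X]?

By bilinearity, Cov[B, X] = ac·Var(U) + bd·Var(V) + (ad+bc)·Cov[U, V], with a=-1.73, b=-3, c=3.98, d=3.7.
ac·Var(U) = (-1.73)·3.98·54.7 = -376.63138
bd·Var(V) = (-3)·3.7·23 = -255.3
(ad+bc)·Cov[U, V] = (-18.341)·(-5) = 91.705
Cov[B, X] = -376.63138 + (-255.3) + 91.705 = -540.22638.

Cov[B, X] = -540.22638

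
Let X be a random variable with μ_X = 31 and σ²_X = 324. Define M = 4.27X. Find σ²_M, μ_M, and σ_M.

σ²_M = 5907.4596, μ_M = 132.37, σ_M = 76.86

M = 4.27X is linear with a = 4.27, b = 0.
σ²_M = a²·σ²_X = 4.27²·324 = 5907.4596.
μ_M = a·μ_X + b = 4.27·31 = 132.37.
σ_X = √324 = 18.
σ_M = |a|·σ_X = |4.27|·18 = 76.86.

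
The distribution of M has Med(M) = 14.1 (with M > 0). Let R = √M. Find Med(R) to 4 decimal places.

√M is monotone on this domain, so Med(R) = √(14.1) ≈ 3.755.

Med(R) = 3.755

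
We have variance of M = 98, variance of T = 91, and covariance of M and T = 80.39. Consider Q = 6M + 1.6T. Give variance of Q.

variance of Q = 5304.448

variance of Q = a²·variance of M + b²·variance of T + 2ab·covariance of M and T with a = 6, b = 1.6.
= 6²·98 + 1.6²·91 + 2·6·1.6·80.39
= 3528 + 232.96 + 1543.488 = 5304.448.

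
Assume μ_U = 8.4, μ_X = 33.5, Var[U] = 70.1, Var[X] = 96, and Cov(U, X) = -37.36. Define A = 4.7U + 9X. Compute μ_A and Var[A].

μ_A = 340.98, Var[A] = 6163.853

μ_A = 4.7·μ_U + 9·μ_X = 4.7·8.4 + 9·33.5 = 340.98.
Var[A] = a²·Var[U] + b²·Var[X] + 2ab·Cov(U, X) with a = 4.7, b = 9.
= 4.7²·70.1 + 9²·96 + 2·4.7·9·(-37.36)
= 1548.509 + 7776 + (-3160.656) = 6163.853.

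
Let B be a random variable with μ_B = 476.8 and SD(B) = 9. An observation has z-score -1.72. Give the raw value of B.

B = 461.32

B = μ_B + z·SD(B) = 476.8 + (-1.72)·9 = 461.32.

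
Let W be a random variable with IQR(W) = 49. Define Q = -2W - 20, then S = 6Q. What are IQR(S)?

IQR(Q) = |-2|·49 = 98.
IQR(S) = |6|·98 = 588.

IQR(S) = 588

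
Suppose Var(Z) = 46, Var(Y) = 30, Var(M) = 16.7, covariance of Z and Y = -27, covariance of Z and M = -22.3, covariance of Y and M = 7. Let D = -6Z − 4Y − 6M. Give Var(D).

Var(D) = 171.6

Var(D) = a²·Var(Z) + b²·Var(Y) + c²·Var(M) + 2ab·covariance of Z and Y + 2ac·covariance of Z and M + 2bc·covariance of Y and M, with a = -6, b = -4, c = -6.
= 1656 + 480 + 601.2 + (-1296) + (-1605.6) + 336
= 171.6.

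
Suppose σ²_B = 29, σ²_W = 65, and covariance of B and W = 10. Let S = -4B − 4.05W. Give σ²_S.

σ²_S = a²·σ²_B + b²·σ²_W + 2ab·covariance of B and W with a = -4, b = -4.05.
= (-4)²·29 + (-4.05)²·65 + 2·(-4)·(-4.05)·10
= 464 + 1066.1625 + 324 = 1854.1625.

σ²_S = 1854.1625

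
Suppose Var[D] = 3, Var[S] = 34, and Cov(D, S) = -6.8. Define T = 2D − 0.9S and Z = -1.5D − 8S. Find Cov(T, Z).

By bilinearity, Cov(T, Z) = ac·Var[D] + bd·Var[S] + (ad+bc)·Cov(D, S), with a=2, b=-0.9, c=-1.5, d=-8.
ac·Var[D] = 2·(-1.5)·3 = -9
bd·Var[S] = (-0.9)·(-8)·34 = 244.8
(ad+bc)·Cov(D, S) = (-14.65)·(-6.8) = 99.62
Cov(T, Z) = -9 + 244.8 + 99.62 = 335.42.

Cov(T, Z) = 335.42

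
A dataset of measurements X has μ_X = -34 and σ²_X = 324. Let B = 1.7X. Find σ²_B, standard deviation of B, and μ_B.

B = 1.7X is linear with a = 1.7, b = 0.
σ²_B = a²·σ²_X = 1.7²·324 = 936.36.
standard deviation of X = √324 = 18.
standard deviation of B = |a|·standard deviation of X = |1.7|·18 = 30.6.
μ_B = a·μ_X + b = 1.7·(-34) = -57.8.

σ²_B = 936.36, standard deviation of B = 30.6, μ_B = -57.8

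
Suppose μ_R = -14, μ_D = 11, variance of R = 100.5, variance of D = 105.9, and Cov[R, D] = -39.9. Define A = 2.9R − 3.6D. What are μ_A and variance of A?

μ_A = 2.9·μ_R + (-3.6)·μ_D = 2.9·(-14) + (-3.6)·11 = -80.2.
variance of A = a²·variance of R + b²·variance of D + 2ab·Cov[R, D] with a = 2.9, b = -3.6.
= 2.9²·100.5 + (-3.6)²·105.9 + 2·2.9·(-3.6)·(-39.9)
= 845.205 + 1372.464 + 833.112 = 3050.781.

μ_A = -80.2, variance of A = 3050.781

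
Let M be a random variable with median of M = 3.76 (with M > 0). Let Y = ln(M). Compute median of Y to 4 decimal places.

ln(M) is monotone on this domain, so median of Y = ln(3.76) ≈ 1.3244.

median of Y = 1.3244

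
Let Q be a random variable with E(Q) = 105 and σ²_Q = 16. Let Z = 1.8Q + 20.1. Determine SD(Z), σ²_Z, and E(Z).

Z = 1.8Q + 20.1 is linear with a = 1.8, b = 20.1.
SD(Q) = √16 = 4.
SD(Z) = |a|·SD(Q) = |1.8|·4 = 7.2.
σ²_Z = a²·σ²_Q = 1.8²·16 = 51.84 (the additive constant 20.1 does not affect variance).
E(Z) = a·E(Q) + b = 1.8·105 + 20.1 = 209.1.

SD(Z) = 7.2, σ²_Z = 51.84, E(Z) = 209.1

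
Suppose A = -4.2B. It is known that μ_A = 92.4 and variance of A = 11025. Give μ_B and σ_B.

From A = -4.2B: μ_A = a·μ_B + b, so μ_B = (μ_A − b)/a = (92.4 − 0)/(-4.2) = -22.
σ_A = √11025 = 105.
σ_A = |a|·σ_B, so σ_B = 105/|-4.2| = 25.

μ_B = -22, σ_B = 25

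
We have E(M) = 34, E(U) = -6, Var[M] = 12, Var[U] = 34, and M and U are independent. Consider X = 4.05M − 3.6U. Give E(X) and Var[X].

E(X) = 4.05·E(M) + (-3.6)·E(U) = 4.05·34 + (-3.6)·(-6) = 159.3.
Var[X] = a²·Var[M] + b²·Var[U] + 2ab·Cov(M, U) with a = 4.05, b = -3.6.
Independence gives Cov(M, U) = 0.
= 4.05²·12 + (-3.6)²·34 + 2·4.05·(-3.6)·0
= 196.83 + 440.64 + 0 = 637.47.

E(X) = 159.3, Var[X] = 637.47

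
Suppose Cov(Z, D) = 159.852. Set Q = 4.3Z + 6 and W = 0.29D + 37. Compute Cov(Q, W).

Cov(Q, W) = 199.335444

Cov(Q, W) = a·c·Cov(Z, D) = 4.3·0.29·159.852 = 199.335444. Additive constants drop out.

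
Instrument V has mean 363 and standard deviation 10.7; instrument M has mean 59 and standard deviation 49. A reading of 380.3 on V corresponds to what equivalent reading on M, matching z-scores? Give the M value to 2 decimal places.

M = 138.22

z = (380.3 − 363)/10.7 ≈ 1.6168.
M = 59 + z·49 = 59 + (380.3 − 363)·49/10.7 ≈ 138.22.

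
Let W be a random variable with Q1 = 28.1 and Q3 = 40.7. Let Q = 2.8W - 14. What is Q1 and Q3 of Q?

Q1(Q) = 64.68, Q3(Q) = 99.96

a = 2.8 > 0: Q1(Q) = a·Q1(W)+b = 64.68, Q3(Q) = a·Q3(W)+b = 99.96.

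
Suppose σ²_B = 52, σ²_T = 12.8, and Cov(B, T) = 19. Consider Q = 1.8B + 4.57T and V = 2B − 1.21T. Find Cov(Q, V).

Cov(Q, V) = 248.69784

By bilinearity, Cov(Q, V) = ac·σ²_B + bd·σ²_T + (ad+bc)·Cov(B, T), with a=1.8, b=4.57, c=2, d=-1.21.
ac·σ²_B = 1.8·2·52 = 187.2
bd·σ²_T = 4.57·(-1.21)·12.8 = -70.78016
(ad+bc)·Cov(B, T) = (6.962)·19 = 132.278
Cov(Q, V) = 187.2 + (-70.78016) + 132.278 = 248.69784.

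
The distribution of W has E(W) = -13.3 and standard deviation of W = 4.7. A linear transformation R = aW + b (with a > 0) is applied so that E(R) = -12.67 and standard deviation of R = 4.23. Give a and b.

standard deviation of R = a·standard deviation of W (a > 0), so a = 4.23/4.7 = 0.9.
E(R) = a·E(W) + b, so b = -12.67 − 0.9·(-13.3) = -0.7.

a = 0.9, b = -0.7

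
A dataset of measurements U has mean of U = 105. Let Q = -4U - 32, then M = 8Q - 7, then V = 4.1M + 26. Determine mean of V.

mean of Q = (-4)·105 + (-32) = -452.
mean of M = 8·(-452) + (-7) = -3623.
mean of V = 4.1·(-3623) + 26 = -14828.3.

mean of V = -14828.3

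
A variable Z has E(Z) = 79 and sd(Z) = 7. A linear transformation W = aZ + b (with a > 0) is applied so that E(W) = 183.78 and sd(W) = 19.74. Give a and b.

a = 2.82, b = -39

sd(W) = a·sd(Z) (a > 0), so a = 19.74/7 = 2.82.
E(W) = a·E(Z) + b, so b = 183.78 − 2.82·79 = -39.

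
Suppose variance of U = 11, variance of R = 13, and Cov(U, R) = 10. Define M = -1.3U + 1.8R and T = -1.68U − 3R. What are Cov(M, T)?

By bilinearity, Cov(M, T) = ac·variance of U + bd·variance of R + (ad+bc)·Cov(U, R), with a=-1.3, b=1.8, c=-1.68, d=-3.
ac·variance of U = (-1.3)·(-1.68)·11 = 24.024
bd·variance of R = 1.8·(-3)·13 = -70.2
(ad+bc)·Cov(U, R) = (0.876)·10 = 8.76
Cov(M, T) = 24.024 + (-70.2) + 8.76 = -37.416.

Cov(M, T) = -37.416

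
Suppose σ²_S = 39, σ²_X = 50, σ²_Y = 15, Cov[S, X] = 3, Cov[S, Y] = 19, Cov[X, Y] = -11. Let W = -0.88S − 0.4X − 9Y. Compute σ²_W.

σ²_W = 1477.0736

σ²_W = a²·σ²_S + b²·σ²_X + c²·σ²_Y + 2ab·Cov[S, X] + 2ac·Cov[S, Y] + 2bc·Cov[X, Y], with a = -0.88, b = -0.4, c = -9.
= 30.2016 + 8 + 1215 + 2.112 + 300.96 + (-79.2)
= 1477.0736.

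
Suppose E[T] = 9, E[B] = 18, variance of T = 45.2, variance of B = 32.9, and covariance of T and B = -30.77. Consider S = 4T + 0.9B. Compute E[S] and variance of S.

E[S] = 52.2, variance of S = 528.305

E[S] = 4·E[T] + 0.9·E[B] = 4·9 + 0.9·18 = 52.2.
variance of S = a²·variance of T + b²·variance of B + 2ab·covariance of T and B with a = 4, b = 0.9.
= 4²·45.2 + 0.9²·32.9 + 2·4·0.9·(-30.77)
= 723.2 + 26.649 + (-221.544) = 528.305.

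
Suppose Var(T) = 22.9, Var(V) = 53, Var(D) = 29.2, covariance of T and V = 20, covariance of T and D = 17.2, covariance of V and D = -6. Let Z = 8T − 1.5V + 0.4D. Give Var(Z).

Var(Z) = 1226.802

Var(Z) = a²·Var(T) + b²·Var(V) + c²·Var(D) + 2ab·covariance of T and V + 2ac·covariance of T and D + 2bc·covariance of V and D, with a = 8, b = -1.5, c = 0.4.
= 1465.6 + 119.25 + 4.672 + (-480) + 110.08 + 7.2
= 1226.802.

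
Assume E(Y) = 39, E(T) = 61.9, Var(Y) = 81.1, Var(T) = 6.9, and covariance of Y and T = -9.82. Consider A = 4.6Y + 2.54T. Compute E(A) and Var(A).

E(A) = 4.6·E(Y) + 2.54·E(T) = 4.6·39 + 2.54·61.9 = 336.626.
Var(A) = a²·Var(Y) + b²·Var(T) + 2ab·covariance of Y and T with a = 4.6, b = 2.54.
= 4.6²·81.1 + 2.54²·6.9 + 2·4.6·2.54·(-9.82)
= 1716.076 + 44.51604 + (-229.47376) = 1531.11828.

E(A) = 336.626, Var(A) = 1531.11828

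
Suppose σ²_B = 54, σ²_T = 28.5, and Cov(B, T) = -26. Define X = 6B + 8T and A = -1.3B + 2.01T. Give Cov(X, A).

By bilinearity, Cov(X, A) = ac·σ²_B + bd·σ²_T + (ad+bc)·Cov(B, T), with a=6, b=8, c=-1.3, d=2.01.
ac·σ²_B = 6·(-1.3)·54 = -421.2
bd·σ²_T = 8·2.01·28.5 = 458.28
(ad+bc)·Cov(B, T) = (1.66)·(-26) = -43.16
Cov(X, A) = -421.2 + 458.28 + (-43.16) = -6.08.

Cov(X, A) = -6.08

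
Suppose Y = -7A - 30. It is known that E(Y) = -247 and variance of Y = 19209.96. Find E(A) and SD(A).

E(A) = 31, SD(A) = 19.8

From Y = -7A - 30: E(Y) = a·E(A) + b, so E(A) = (E(Y) − b)/a = (-247 − (-30))/(-7) = 31.
SD(Y) = √19209.96 = 138.6.
SD(Y) = |a|·SD(A), so SD(A) = 138.6/|-7| = 19.8.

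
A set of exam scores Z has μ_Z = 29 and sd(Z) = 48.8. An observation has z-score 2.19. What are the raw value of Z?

Z = μ_Z + z·sd(Z) = 29 + 2.19·48.8 = 135.872.

Z = 135.872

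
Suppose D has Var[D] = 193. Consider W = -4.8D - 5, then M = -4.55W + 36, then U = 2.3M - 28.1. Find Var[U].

Var[W] = (-4.8)²·193 = 4446.72.
Var[M] = (-4.55)²·4446.72 = 92058.2208.
Var[U] = 2.3²·92058.2208 = 486987.988032.

Var[U] = 486987.988032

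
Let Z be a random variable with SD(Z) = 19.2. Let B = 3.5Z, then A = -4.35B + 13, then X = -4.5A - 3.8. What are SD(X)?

SD(B) = |3.5|·19.2 = 67.2.
SD(A) = |-4.35|·67.2 = 292.32.
SD(X) = |-4.5|·292.32 = 1315.44.

SD(X) = 1315.44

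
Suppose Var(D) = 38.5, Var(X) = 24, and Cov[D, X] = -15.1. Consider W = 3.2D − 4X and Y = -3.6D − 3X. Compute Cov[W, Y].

By bilinearity, Cov[W, Y] = ac·Var(D) + bd·Var(X) + (ad+bc)·Cov[D, X], with a=3.2, b=-4, c=-3.6, d=-3.
ac·Var(D) = 3.2·(-3.6)·38.5 = -443.52
bd·Var(X) = (-4)·(-3)·24 = 288
(ad+bc)·Cov[D, X] = (4.8)·(-15.1) = -72.48
Cov[W, Y] = -443.52 + 288 + (-72.48) = -228.

Cov[W, Y] = -228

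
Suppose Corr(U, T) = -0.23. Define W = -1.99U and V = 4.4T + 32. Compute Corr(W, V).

Linear rescalings preserve |correlation|; the slopes -1.99 and 4.4 have opposite signs, so the correlation flips sign: Corr(W, V) = −Corr(U, T) = 0.23.

Corr(W, V) = 0.23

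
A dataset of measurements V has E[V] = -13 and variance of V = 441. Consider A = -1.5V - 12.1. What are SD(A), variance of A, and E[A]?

SD(A) = 31.5, variance of A = 992.25, E[A] = 7.4

A = -1.5V - 12.1 is linear with a = -1.5, b = -12.1.
SD(V) = √441 = 21.
SD(A) = |a|·SD(V) = |-1.5|·21 = 31.5.
variance of A = a²·variance of V = (-1.5)²·441 = 992.25 (the additive constant -12.1 does not affect variance).
E[A] = a·E[V] + b = (-1.5)·(-13) + (-12.1) = 7.4.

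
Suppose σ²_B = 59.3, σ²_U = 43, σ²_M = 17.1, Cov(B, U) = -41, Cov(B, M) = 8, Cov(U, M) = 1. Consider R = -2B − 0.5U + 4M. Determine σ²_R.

σ²_R = a²·σ²_B + b²·σ²_U + c²·σ²_M + 2ab·Cov(B, U) + 2ac·Cov(B, M) + 2bc·Cov(U, M), with a = -2, b = -0.5, c = 4.
= 237.2 + 10.75 + 273.6 + (-82) + (-128) + (-4)
= 307.55.

σ²_R = 307.55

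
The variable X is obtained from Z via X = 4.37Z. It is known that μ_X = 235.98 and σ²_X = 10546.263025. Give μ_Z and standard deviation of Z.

From X = 4.37Z: μ_X = a·μ_Z + b, so μ_Z = (μ_X − b)/a = (235.98 − 0)/4.37 = 54.
standard deviation of X = √10546.263025 = 102.695.
standard deviation of X = |a|·standard deviation of Z, so standard deviation of Z = 102.695/|4.37| = 23.5.

μ_Z = 54, standard deviation of Z = 23.5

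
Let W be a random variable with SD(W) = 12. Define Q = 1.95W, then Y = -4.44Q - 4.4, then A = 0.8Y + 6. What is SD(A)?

SD(Q) = |1.95|·12 = 23.4.
SD(Y) = |-4.44|·23.4 = 103.896.
SD(A) = |0.8|·103.896 = 83.1168.

SD(A) = 83.1168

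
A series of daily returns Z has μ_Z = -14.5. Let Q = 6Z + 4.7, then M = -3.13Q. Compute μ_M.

μ_M = 257.599

μ_Q = 6·(-14.5) + 4.7 = -82.3.
μ_M = (-3.13)·(-82.3) = 257.599.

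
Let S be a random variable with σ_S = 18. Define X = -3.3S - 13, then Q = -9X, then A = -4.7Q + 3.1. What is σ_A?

σ_X = |-3.3|·18 = 59.4.
σ_Q = |-9|·59.4 = 534.6.
σ_A = |-4.7|·534.6 = 2512.62.

σ_A = 2512.62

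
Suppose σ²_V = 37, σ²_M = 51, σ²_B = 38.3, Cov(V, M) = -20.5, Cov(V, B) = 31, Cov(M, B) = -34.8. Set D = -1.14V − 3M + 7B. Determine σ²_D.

σ²_D = a²·σ²_V + b²·σ²_M + c²·σ²_B + 2ab·Cov(V, M) + 2ac·Cov(V, B) + 2bc·Cov(M, B), with a = -1.14, b = -3, c = 7.
= 48.0852 + 459 + 1876.7 + (-140.22) + (-494.76) + 1461.6
= 3210.4052.

σ²_D = 3210.4052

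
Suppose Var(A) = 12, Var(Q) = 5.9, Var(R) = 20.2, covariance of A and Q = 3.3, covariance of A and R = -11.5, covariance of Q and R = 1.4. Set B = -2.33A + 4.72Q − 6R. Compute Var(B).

Var(B) = 450.3692

Var(B) = a²·Var(A) + b²·Var(Q) + c²·Var(R) + 2ab·covariance of A and Q + 2ac·covariance of A and R + 2bc·covariance of Q and R, with a = -2.33, b = 4.72, c = -6.
= 65.1468 + 131.44256 + 727.2 + (-72.58416) + (-321.54) + (-79.296)
= 450.3692.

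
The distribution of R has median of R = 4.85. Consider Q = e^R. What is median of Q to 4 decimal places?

median of Q = 127.7404

e^R is monotone on this domain, so median of Q = exp(4.85) ≈ 127.7404.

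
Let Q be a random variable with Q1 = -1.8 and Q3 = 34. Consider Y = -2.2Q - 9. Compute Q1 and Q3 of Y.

Q1(Y) = -83.8, Q3(Y) = -5.04

a = -2.2 < 0 reverses order: Q1(Y) comes from Q3(Q), Q3(Y) from Q1(Q).
Q1(Y) = (-2.2)·34 + (-9) = -83.8; Q3(Y) = (-2.2)·(-1.8) + (-9) = -5.04.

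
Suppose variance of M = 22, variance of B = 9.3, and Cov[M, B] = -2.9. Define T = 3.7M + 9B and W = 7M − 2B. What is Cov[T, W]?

By bilinearity, Cov[T, W] = ac·variance of M + bd·variance of B + (ad+bc)·Cov[M, B], with a=3.7, b=9, c=7, d=-2.
ac·variance of M = 3.7·7·22 = 569.8
bd·variance of B = 9·(-2)·9.3 = -167.4
(ad+bc)·Cov[M, B] = (55.6)·(-2.9) = -161.24
Cov[T, W] = 569.8 + (-167.4) + (-161.24) = 241.16.

Cov[T, W] = 241.16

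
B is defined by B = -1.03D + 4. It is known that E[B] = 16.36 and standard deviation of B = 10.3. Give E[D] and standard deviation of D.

From B = -1.03D + 4: E[B] = a·E[D] + b, so E[D] = (E[B] − b)/a = (16.36 − 4)/(-1.03) = -12.
standard deviation of B = |a|·standard deviation of D, so standard deviation of D = 10.3/|-1.03| = 10.

E[D] = -12, standard deviation of D = 10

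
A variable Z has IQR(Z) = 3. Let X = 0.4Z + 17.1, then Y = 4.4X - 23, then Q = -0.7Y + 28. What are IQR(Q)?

IQR(Q) = 3.696

IQR(X) = |0.4|·3 = 1.2.
IQR(Y) = |4.4|·1.2 = 5.28.
IQR(Q) = |-0.7|·5.28 = 3.696.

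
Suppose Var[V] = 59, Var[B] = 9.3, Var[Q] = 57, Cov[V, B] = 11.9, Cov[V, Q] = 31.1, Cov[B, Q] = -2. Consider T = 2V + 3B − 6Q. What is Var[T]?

Var[T] = 1840.1

Var[T] = a²·Var[V] + b²·Var[B] + c²·Var[Q] + 2ab·Cov[V, B] + 2ac·Cov[V, Q] + 2bc·Cov[B, Q], with a = 2, b = 3, c = -6.
= 236 + 83.7 + 2052 + 142.8 + (-746.4) + 72
= 1840.1.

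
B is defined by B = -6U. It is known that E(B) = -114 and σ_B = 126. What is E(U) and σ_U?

From B = -6U: E(B) = a·E(U) + b, so E(U) = (E(B) − b)/a = (-114 − 0)/(-6) = 19.
σ_B = |a|·σ_U, so σ_U = 126/|-6| = 21.

E(U) = 19, σ_U = 21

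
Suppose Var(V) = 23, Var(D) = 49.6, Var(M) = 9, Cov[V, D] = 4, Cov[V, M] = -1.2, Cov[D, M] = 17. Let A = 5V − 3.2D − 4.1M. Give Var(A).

Var(A) = 1601.474

Var(A) = a²·Var(V) + b²·Var(D) + c²·Var(M) + 2ab·Cov[V, D] + 2ac·Cov[V, M] + 2bc·Cov[D, M], with a = 5, b = -3.2, c = -4.1.
= 575 + 507.904 + 151.29 + (-128) + 49.2 + 446.08
= 1601.474.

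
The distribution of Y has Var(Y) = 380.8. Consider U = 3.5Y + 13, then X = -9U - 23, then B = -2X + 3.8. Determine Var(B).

Var(B) = 1511395.2

Var(U) = 3.5²·380.8 = 4664.8.
Var(X) = (-9)²·4664.8 = 377848.8.
Var(B) = (-2)²·377848.8 = 1511395.2.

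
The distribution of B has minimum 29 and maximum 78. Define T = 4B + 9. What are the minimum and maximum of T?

min(T) = 125, max(T) = 321

a = 4 > 0, so min(T) = a·min(B)+b = 4·29 + 9 = 125 and max(T) = 4·78 + 9 = 321.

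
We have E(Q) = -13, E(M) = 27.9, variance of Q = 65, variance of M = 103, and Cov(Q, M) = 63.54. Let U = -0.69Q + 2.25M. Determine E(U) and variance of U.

E(U) = (-0.69)·E(Q) + 2.25·E(M) = (-0.69)·(-13) + 2.25·27.9 = 71.745.
variance of U = a²·variance of Q + b²·variance of M + 2ab·Cov(Q, M) with a = -0.69, b = 2.25.
= (-0.69)²·65 + 2.25²·103 + 2·(-0.69)·2.25·63.54
= 30.9465 + 521.4375 + (-197.2917) = 355.0923.

E(U) = 71.745, variance of U = 355.0923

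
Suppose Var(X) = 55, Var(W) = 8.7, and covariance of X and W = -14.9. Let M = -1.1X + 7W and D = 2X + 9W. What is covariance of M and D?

By bilinearity, covariance of M and D = ac·Var(X) + bd·Var(W) + (ad+bc)·covariance of X and W, with a=-1.1, b=7, c=2, d=9.
ac·Var(X) = (-1.1)·2·55 = -121
bd·Var(W) = 7·9·8.7 = 548.1
(ad+bc)·covariance of X and W = (4.1)·(-14.9) = -61.09
covariance of M and D = -121 + 548.1 + (-61.09) = 366.01.

covariance of M and D = 366.01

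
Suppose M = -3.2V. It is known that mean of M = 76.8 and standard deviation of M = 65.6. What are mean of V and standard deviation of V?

From M = -3.2V: mean of M = a·mean of V + b, so mean of V = (mean of M − b)/a = (76.8 − 0)/(-3.2) = -24.
standard deviation of M = |a|·standard deviation of V, so standard deviation of V = 65.6/|-3.2| = 20.5.

mean of V = -24, standard deviation of V = 20.5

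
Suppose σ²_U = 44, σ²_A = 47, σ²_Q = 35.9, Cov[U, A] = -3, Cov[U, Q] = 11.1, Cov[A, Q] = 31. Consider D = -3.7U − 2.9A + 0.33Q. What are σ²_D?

σ²_D = a²·σ²_U + b²·σ²_A + c²·σ²_Q + 2ab·Cov[U, A] + 2ac·Cov[U, Q] + 2bc·Cov[A, Q], with a = -3.7, b = -2.9, c = 0.33.
= 602.36 + 395.27 + 3.90951 + (-64.38) + (-27.1062) + (-59.334)
= 850.71931.

σ²_D = 850.71931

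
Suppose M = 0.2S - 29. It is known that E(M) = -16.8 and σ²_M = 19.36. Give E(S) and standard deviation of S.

From M = 0.2S - 29: E(M) = a·E(S) + b, so E(S) = (E(M) − b)/a = (-16.8 − (-29))/0.2 = 61.
standard deviation of M = √19.36 = 4.4.
standard deviation of M = |a|·standard deviation of S, so standard deviation of S = 4.4/|0.2| = 22.

E(S) = 61, standard deviation of S = 22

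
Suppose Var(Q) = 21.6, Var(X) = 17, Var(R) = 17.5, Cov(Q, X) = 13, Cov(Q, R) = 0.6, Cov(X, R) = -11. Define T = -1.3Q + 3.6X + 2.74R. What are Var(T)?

Var(T) = a²·Var(Q) + b²·Var(X) + c²·Var(R) + 2ab·Cov(Q, X) + 2ac·Cov(Q, R) + 2bc·Cov(X, R), with a = -1.3, b = 3.6, c = 2.74.
= 36.504 + 220.32 + 131.383 + (-121.68) + (-4.2744) + (-217.008)
= 45.2446.

Var(T) = 45.2446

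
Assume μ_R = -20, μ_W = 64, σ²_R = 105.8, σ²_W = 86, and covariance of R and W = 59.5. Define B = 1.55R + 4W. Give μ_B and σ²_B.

μ_B = 225, σ²_B = 2367.9845

μ_B = 1.55·μ_R + 4·μ_W = 1.55·(-20) + 4·64 = 225.
σ²_B = a²·σ²_R + b²·σ²_W + 2ab·covariance of R and W with a = 1.55, b = 4.
= 1.55²·105.8 + 4²·86 + 2·1.55·4·59.5
= 254.1845 + 1376 + 737.8 = 2367.9845.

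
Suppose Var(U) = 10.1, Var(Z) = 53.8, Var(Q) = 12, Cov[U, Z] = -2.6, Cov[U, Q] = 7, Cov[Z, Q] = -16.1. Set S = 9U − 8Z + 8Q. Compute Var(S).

Var(S) = 8472.5

Var(S) = a²·Var(U) + b²·Var(Z) + c²·Var(Q) + 2ab·Cov[U, Z] + 2ac·Cov[U, Q] + 2bc·Cov[Z, Q], with a = 9, b = -8, c = 8.
= 818.1 + 3443.2 + 768 + 374.4 + 1008 + 2060.8
= 8472.5.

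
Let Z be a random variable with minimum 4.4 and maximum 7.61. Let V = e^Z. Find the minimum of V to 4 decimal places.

min(V) = 81.4509

e^Z is increasing on this domain, so min(V) comes from min(Z) = 4.4: min(V) = exp(4.4) ≈ 81.4509.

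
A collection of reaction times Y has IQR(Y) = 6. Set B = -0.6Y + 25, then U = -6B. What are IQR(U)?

IQR(U) = 21.6

IQR(B) = |-0.6|·6 = 3.6.
IQR(U) = |-6|·3.6 = 21.6.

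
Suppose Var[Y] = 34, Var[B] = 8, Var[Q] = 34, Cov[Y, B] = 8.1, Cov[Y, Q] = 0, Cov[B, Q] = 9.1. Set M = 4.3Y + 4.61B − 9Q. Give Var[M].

Var[M] = 3118.6914

Var[M] = a²·Var[Y] + b²·Var[B] + c²·Var[Q] + 2ab·Cov[Y, B] + 2ac·Cov[Y, Q] + 2bc·Cov[B, Q], with a = 4.3, b = 4.61, c = -9.
= 628.66 + 170.0168 + 2754 + 321.1326 + 0 + (-755.118)
= 3118.6914.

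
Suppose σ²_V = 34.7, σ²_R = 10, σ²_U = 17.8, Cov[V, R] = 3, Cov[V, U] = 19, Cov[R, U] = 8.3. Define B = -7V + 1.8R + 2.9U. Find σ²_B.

σ²_B = a²·σ²_V + b²·σ²_R + c²·σ²_U + 2ab·Cov[V, R] + 2ac·Cov[V, U] + 2bc·Cov[R, U], with a = -7, b = 1.8, c = 2.9.
= 1700.3 + 32.4 + 149.698 + (-75.6) + (-771.4) + 86.652
= 1122.05.

σ²_B = 1122.05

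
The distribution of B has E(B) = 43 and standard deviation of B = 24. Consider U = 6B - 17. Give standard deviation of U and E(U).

standard deviation of U = 144, E(U) = 241

U = 6B - 17 is linear with a = 6, b = -17.
standard deviation of U = |a|·standard deviation of B = |6|·24 = 144.
E(U) = a·E(B) + b = 6·43 + (-17) = 241.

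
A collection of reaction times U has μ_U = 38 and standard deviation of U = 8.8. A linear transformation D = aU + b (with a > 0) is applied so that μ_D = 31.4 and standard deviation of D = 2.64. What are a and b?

standard deviation of D = a·standard deviation of U (a > 0), so a = 2.64/8.8 = 0.3.
μ_D = a·μ_U + b, so b = 31.4 − 0.3·38 = 20.

a = 0.3, b = 20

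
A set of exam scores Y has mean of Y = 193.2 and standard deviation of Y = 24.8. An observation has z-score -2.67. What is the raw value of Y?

Y = 126.984

Y = mean of Y + z·standard deviation of Y = 193.2 + (-2.67)·24.8 = 126.984.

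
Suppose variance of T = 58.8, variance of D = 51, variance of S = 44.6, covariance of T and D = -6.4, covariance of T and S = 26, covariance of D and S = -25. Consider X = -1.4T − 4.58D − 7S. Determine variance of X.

variance of X = a²·variance of T + b²·variance of D + c²·variance of S + 2ab·covariance of T and D + 2ac·covariance of T and S + 2bc·covariance of D and S, with a = -1.4, b = -4.58, c = -7.
= 115.248 + 1069.7964 + 2185.4 + (-82.0736) + 509.6 + (-1603)
= 2194.9708.

variance of X = 2194.9708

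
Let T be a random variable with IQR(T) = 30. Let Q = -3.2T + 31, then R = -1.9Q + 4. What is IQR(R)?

IQR(R) = 182.4

IQR(Q) = |-3.2|·30 = 96.
IQR(R) = |-1.9|·96 = 182.4.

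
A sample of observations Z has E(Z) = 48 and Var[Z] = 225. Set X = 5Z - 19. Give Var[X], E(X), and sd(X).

X = 5Z - 19 is linear with a = 5, b = -19.
Var[X] = a²·Var[Z] = 5²·225 = 5625 (the additive constant -19 does not affect variance).
E(X) = a·E(Z) + b = 5·48 + (-19) = 221.
sd(Z) = √225 = 15.
sd(X) = |a|·sd(Z) = |5|·15 = 75.

Var[X] = 5625, E(X) = 221, sd(X) = 75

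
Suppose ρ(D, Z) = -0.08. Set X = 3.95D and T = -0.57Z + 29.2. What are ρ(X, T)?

Linear rescalings preserve |correlation|; the slopes 3.95 and -0.57 have opposite signs, so the correlation flips sign: ρ(X, T) = −ρ(D, Z) = 0.08.

ρ(X, T) = 0.08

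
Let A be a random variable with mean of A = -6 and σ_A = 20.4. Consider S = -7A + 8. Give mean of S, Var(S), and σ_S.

mean of S = 50, Var(S) = 20391.84, σ_S = 142.8

S = -7A + 8 is linear with a = -7, b = 8.
mean of S = a·mean of A + b = (-7)·(-6) + 8 = 50.
Var(A) = 20.4² = 416.16.
Var(S) = a²·Var(A) = (-7)²·416.16 = 20391.84 (the additive constant 8 does not affect variance).
σ_S = |a|·σ_A = |-7|·20.4 = 142.8.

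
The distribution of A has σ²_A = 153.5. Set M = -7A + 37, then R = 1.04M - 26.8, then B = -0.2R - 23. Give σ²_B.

σ²_B = 325.410176

σ²_M = (-7)²·153.5 = 7521.5.
σ²_R = 1.04²·7521.5 = 8135.2544.
σ²_B = (-0.2)²·8135.2544 = 325.410176.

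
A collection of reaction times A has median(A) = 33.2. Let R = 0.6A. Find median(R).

median(R) = 19.92

A linear map preserves order up to sign, so median(R) = a·median(A) + b = 0.6·33.2 = 19.92.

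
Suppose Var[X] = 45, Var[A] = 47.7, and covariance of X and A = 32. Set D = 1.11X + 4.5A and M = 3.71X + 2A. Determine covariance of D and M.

By bilinearity, covariance of D and M = ac·Var[X] + bd·Var[A] + (ad+bc)·covariance of X and A, with a=1.11, b=4.5, c=3.71, d=2.
ac·Var[X] = 1.11·3.71·45 = 185.3145
bd·Var[A] = 4.5·2·47.7 = 429.3
(ad+bc)·covariance of X and A = (18.915)·32 = 605.28
covariance of D and M = 185.3145 + 429.3 + 605.28 = 1219.8945.

covariance of D and M = 1219.8945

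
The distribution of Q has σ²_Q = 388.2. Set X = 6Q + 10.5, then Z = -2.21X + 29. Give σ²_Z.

σ²_Z = 68256.27432

σ²_X = 6²·388.2 = 13975.2.
σ²_Z = (-2.21)²·13975.2 = 68256.27432.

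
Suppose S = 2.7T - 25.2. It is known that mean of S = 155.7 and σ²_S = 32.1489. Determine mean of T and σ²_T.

mean of T = 67, σ²_T = 4.41

From S = 2.7T - 25.2: mean of S = a·mean of T + b, so mean of T = (mean of S − b)/a = (155.7 − (-25.2))/2.7 = 67.
σ²_S = a²·σ²_T, so σ²_T = 32.1489/2.7² = 4.41.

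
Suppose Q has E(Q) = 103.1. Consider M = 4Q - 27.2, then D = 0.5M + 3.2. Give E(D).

E(D) = 195.8

E(M) = 4·103.1 + (-27.2) = 385.2.
E(D) = 0.5·385.2 + 3.2 = 195.8.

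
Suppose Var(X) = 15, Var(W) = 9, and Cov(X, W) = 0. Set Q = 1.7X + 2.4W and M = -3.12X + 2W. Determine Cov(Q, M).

By bilinearity, Cov(Q, M) = ac·Var(X) + bd·Var(W) + (ad+bc)·Cov(X, W), with a=1.7, b=2.4, c=-3.12, d=2.
ac·Var(X) = 1.7·(-3.12)·15 = -79.56
bd·Var(W) = 2.4·2·9 = 43.2
(ad+bc)·Cov(X, W) = (-4.088)·0 = 0
Cov(Q, M) = -79.56 + 43.2 + 0 = -36.36.

Cov(Q, M) = -36.36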